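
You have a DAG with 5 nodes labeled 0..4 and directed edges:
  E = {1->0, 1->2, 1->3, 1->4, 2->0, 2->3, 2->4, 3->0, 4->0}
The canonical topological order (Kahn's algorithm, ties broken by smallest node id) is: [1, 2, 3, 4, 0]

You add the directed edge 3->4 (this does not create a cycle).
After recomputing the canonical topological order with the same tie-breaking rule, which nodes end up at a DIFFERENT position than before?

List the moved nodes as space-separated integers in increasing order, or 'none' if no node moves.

Answer: none

Derivation:
Old toposort: [1, 2, 3, 4, 0]
Added edge 3->4
Recompute Kahn (smallest-id tiebreak):
  initial in-degrees: [4, 0, 1, 2, 3]
  ready (indeg=0): [1]
  pop 1: indeg[0]->3; indeg[2]->0; indeg[3]->1; indeg[4]->2 | ready=[2] | order so far=[1]
  pop 2: indeg[0]->2; indeg[3]->0; indeg[4]->1 | ready=[3] | order so far=[1, 2]
  pop 3: indeg[0]->1; indeg[4]->0 | ready=[4] | order so far=[1, 2, 3]
  pop 4: indeg[0]->0 | ready=[0] | order so far=[1, 2, 3, 4]
  pop 0: no out-edges | ready=[] | order so far=[1, 2, 3, 4, 0]
New canonical toposort: [1, 2, 3, 4, 0]
Compare positions:
  Node 0: index 4 -> 4 (same)
  Node 1: index 0 -> 0 (same)
  Node 2: index 1 -> 1 (same)
  Node 3: index 2 -> 2 (same)
  Node 4: index 3 -> 3 (same)
Nodes that changed position: none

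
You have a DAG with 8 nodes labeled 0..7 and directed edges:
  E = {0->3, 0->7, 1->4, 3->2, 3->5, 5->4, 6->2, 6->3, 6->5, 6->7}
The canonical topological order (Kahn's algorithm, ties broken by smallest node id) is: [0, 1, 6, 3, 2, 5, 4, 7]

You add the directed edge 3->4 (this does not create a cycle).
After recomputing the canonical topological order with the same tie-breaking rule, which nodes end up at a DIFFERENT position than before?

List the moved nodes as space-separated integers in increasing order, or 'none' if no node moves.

Answer: none

Derivation:
Old toposort: [0, 1, 6, 3, 2, 5, 4, 7]
Added edge 3->4
Recompute Kahn (smallest-id tiebreak):
  initial in-degrees: [0, 0, 2, 2, 3, 2, 0, 2]
  ready (indeg=0): [0, 1, 6]
  pop 0: indeg[3]->1; indeg[7]->1 | ready=[1, 6] | order so far=[0]
  pop 1: indeg[4]->2 | ready=[6] | order so far=[0, 1]
  pop 6: indeg[2]->1; indeg[3]->0; indeg[5]->1; indeg[7]->0 | ready=[3, 7] | order so far=[0, 1, 6]
  pop 3: indeg[2]->0; indeg[4]->1; indeg[5]->0 | ready=[2, 5, 7] | order so far=[0, 1, 6, 3]
  pop 2: no out-edges | ready=[5, 7] | order so far=[0, 1, 6, 3, 2]
  pop 5: indeg[4]->0 | ready=[4, 7] | order so far=[0, 1, 6, 3, 2, 5]
  pop 4: no out-edges | ready=[7] | order so far=[0, 1, 6, 3, 2, 5, 4]
  pop 7: no out-edges | ready=[] | order so far=[0, 1, 6, 3, 2, 5, 4, 7]
New canonical toposort: [0, 1, 6, 3, 2, 5, 4, 7]
Compare positions:
  Node 0: index 0 -> 0 (same)
  Node 1: index 1 -> 1 (same)
  Node 2: index 4 -> 4 (same)
  Node 3: index 3 -> 3 (same)
  Node 4: index 6 -> 6 (same)
  Node 5: index 5 -> 5 (same)
  Node 6: index 2 -> 2 (same)
  Node 7: index 7 -> 7 (same)
Nodes that changed position: none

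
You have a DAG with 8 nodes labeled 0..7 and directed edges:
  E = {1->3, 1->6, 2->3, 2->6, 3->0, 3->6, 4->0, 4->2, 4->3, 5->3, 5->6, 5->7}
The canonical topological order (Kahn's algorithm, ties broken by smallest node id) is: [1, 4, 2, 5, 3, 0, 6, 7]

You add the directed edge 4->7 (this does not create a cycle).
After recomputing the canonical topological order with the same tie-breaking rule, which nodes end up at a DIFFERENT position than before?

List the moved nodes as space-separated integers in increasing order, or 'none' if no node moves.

Old toposort: [1, 4, 2, 5, 3, 0, 6, 7]
Added edge 4->7
Recompute Kahn (smallest-id tiebreak):
  initial in-degrees: [2, 0, 1, 4, 0, 0, 4, 2]
  ready (indeg=0): [1, 4, 5]
  pop 1: indeg[3]->3; indeg[6]->3 | ready=[4, 5] | order so far=[1]
  pop 4: indeg[0]->1; indeg[2]->0; indeg[3]->2; indeg[7]->1 | ready=[2, 5] | order so far=[1, 4]
  pop 2: indeg[3]->1; indeg[6]->2 | ready=[5] | order so far=[1, 4, 2]
  pop 5: indeg[3]->0; indeg[6]->1; indeg[7]->0 | ready=[3, 7] | order so far=[1, 4, 2, 5]
  pop 3: indeg[0]->0; indeg[6]->0 | ready=[0, 6, 7] | order so far=[1, 4, 2, 5, 3]
  pop 0: no out-edges | ready=[6, 7] | order so far=[1, 4, 2, 5, 3, 0]
  pop 6: no out-edges | ready=[7] | order so far=[1, 4, 2, 5, 3, 0, 6]
  pop 7: no out-edges | ready=[] | order so far=[1, 4, 2, 5, 3, 0, 6, 7]
New canonical toposort: [1, 4, 2, 5, 3, 0, 6, 7]
Compare positions:
  Node 0: index 5 -> 5 (same)
  Node 1: index 0 -> 0 (same)
  Node 2: index 2 -> 2 (same)
  Node 3: index 4 -> 4 (same)
  Node 4: index 1 -> 1 (same)
  Node 5: index 3 -> 3 (same)
  Node 6: index 6 -> 6 (same)
  Node 7: index 7 -> 7 (same)
Nodes that changed position: none

Answer: none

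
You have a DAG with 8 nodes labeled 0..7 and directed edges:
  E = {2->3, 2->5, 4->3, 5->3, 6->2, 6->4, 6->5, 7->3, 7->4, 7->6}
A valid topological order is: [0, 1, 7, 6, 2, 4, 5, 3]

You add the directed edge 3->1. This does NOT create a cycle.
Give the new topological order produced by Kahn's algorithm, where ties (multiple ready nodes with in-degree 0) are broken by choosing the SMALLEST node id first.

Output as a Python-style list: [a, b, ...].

Answer: [0, 7, 6, 2, 4, 5, 3, 1]

Derivation:
Old toposort: [0, 1, 7, 6, 2, 4, 5, 3]
Added edge: 3->1
Position of 3 (7) > position of 1 (1). Must reorder: 3 must now come before 1.
Run Kahn's algorithm (break ties by smallest node id):
  initial in-degrees: [0, 1, 1, 4, 2, 2, 1, 0]
  ready (indeg=0): [0, 7]
  pop 0: no out-edges | ready=[7] | order so far=[0]
  pop 7: indeg[3]->3; indeg[4]->1; indeg[6]->0 | ready=[6] | order so far=[0, 7]
  pop 6: indeg[2]->0; indeg[4]->0; indeg[5]->1 | ready=[2, 4] | order so far=[0, 7, 6]
  pop 2: indeg[3]->2; indeg[5]->0 | ready=[4, 5] | order so far=[0, 7, 6, 2]
  pop 4: indeg[3]->1 | ready=[5] | order so far=[0, 7, 6, 2, 4]
  pop 5: indeg[3]->0 | ready=[3] | order so far=[0, 7, 6, 2, 4, 5]
  pop 3: indeg[1]->0 | ready=[1] | order so far=[0, 7, 6, 2, 4, 5, 3]
  pop 1: no out-edges | ready=[] | order so far=[0, 7, 6, 2, 4, 5, 3, 1]
  Result: [0, 7, 6, 2, 4, 5, 3, 1]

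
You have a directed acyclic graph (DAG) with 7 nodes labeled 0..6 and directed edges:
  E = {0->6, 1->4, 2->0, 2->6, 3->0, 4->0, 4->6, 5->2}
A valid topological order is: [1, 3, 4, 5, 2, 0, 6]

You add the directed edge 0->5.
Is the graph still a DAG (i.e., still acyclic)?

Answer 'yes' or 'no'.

Answer: no

Derivation:
Given toposort: [1, 3, 4, 5, 2, 0, 6]
Position of 0: index 5; position of 5: index 3
New edge 0->5: backward (u after v in old order)
Backward edge: old toposort is now invalid. Check if this creates a cycle.
Does 5 already reach 0? Reachable from 5: [0, 2, 5, 6]. YES -> cycle!
Still a DAG? no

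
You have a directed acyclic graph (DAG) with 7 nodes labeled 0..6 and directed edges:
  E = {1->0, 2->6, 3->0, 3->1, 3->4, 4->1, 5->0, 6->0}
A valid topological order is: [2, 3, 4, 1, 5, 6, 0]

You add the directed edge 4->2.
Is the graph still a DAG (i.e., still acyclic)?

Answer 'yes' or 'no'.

Given toposort: [2, 3, 4, 1, 5, 6, 0]
Position of 4: index 2; position of 2: index 0
New edge 4->2: backward (u after v in old order)
Backward edge: old toposort is now invalid. Check if this creates a cycle.
Does 2 already reach 4? Reachable from 2: [0, 2, 6]. NO -> still a DAG (reorder needed).
Still a DAG? yes

Answer: yes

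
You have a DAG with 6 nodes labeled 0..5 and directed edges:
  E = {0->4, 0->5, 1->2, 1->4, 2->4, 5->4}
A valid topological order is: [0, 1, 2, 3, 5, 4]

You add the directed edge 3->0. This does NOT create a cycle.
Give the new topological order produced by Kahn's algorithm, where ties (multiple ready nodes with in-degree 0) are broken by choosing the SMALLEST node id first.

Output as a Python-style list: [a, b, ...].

Answer: [1, 2, 3, 0, 5, 4]

Derivation:
Old toposort: [0, 1, 2, 3, 5, 4]
Added edge: 3->0
Position of 3 (3) > position of 0 (0). Must reorder: 3 must now come before 0.
Run Kahn's algorithm (break ties by smallest node id):
  initial in-degrees: [1, 0, 1, 0, 4, 1]
  ready (indeg=0): [1, 3]
  pop 1: indeg[2]->0; indeg[4]->3 | ready=[2, 3] | order so far=[1]
  pop 2: indeg[4]->2 | ready=[3] | order so far=[1, 2]
  pop 3: indeg[0]->0 | ready=[0] | order so far=[1, 2, 3]
  pop 0: indeg[4]->1; indeg[5]->0 | ready=[5] | order so far=[1, 2, 3, 0]
  pop 5: indeg[4]->0 | ready=[4] | order so far=[1, 2, 3, 0, 5]
  pop 4: no out-edges | ready=[] | order so far=[1, 2, 3, 0, 5, 4]
  Result: [1, 2, 3, 0, 5, 4]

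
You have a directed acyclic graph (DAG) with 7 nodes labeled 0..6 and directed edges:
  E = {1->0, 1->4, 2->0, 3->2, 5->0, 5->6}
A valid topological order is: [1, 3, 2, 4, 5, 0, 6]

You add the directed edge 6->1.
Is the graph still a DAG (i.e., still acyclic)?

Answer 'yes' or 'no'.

Answer: yes

Derivation:
Given toposort: [1, 3, 2, 4, 5, 0, 6]
Position of 6: index 6; position of 1: index 0
New edge 6->1: backward (u after v in old order)
Backward edge: old toposort is now invalid. Check if this creates a cycle.
Does 1 already reach 6? Reachable from 1: [0, 1, 4]. NO -> still a DAG (reorder needed).
Still a DAG? yes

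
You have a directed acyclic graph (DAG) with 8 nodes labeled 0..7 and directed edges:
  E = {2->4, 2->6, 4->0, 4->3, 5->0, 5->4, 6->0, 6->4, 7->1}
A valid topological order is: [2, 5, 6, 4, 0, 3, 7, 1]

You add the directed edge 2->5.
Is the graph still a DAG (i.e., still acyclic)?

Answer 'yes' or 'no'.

Given toposort: [2, 5, 6, 4, 0, 3, 7, 1]
Position of 2: index 0; position of 5: index 1
New edge 2->5: forward
Forward edge: respects the existing order. Still a DAG, same toposort still valid.
Still a DAG? yes

Answer: yes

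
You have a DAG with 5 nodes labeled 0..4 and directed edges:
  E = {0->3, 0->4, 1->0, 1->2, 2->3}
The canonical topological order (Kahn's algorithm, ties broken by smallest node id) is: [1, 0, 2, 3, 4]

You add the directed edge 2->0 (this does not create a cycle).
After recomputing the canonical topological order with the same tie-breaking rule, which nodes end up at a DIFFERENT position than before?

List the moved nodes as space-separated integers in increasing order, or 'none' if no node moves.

Old toposort: [1, 0, 2, 3, 4]
Added edge 2->0
Recompute Kahn (smallest-id tiebreak):
  initial in-degrees: [2, 0, 1, 2, 1]
  ready (indeg=0): [1]
  pop 1: indeg[0]->1; indeg[2]->0 | ready=[2] | order so far=[1]
  pop 2: indeg[0]->0; indeg[3]->1 | ready=[0] | order so far=[1, 2]
  pop 0: indeg[3]->0; indeg[4]->0 | ready=[3, 4] | order so far=[1, 2, 0]
  pop 3: no out-edges | ready=[4] | order so far=[1, 2, 0, 3]
  pop 4: no out-edges | ready=[] | order so far=[1, 2, 0, 3, 4]
New canonical toposort: [1, 2, 0, 3, 4]
Compare positions:
  Node 0: index 1 -> 2 (moved)
  Node 1: index 0 -> 0 (same)
  Node 2: index 2 -> 1 (moved)
  Node 3: index 3 -> 3 (same)
  Node 4: index 4 -> 4 (same)
Nodes that changed position: 0 2

Answer: 0 2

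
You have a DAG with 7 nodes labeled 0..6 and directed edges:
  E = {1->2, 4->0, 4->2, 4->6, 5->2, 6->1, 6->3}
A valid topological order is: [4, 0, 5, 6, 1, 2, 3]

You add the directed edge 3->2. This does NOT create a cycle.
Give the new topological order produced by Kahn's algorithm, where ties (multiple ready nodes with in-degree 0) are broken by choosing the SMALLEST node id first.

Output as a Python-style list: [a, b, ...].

Old toposort: [4, 0, 5, 6, 1, 2, 3]
Added edge: 3->2
Position of 3 (6) > position of 2 (5). Must reorder: 3 must now come before 2.
Run Kahn's algorithm (break ties by smallest node id):
  initial in-degrees: [1, 1, 4, 1, 0, 0, 1]
  ready (indeg=0): [4, 5]
  pop 4: indeg[0]->0; indeg[2]->3; indeg[6]->0 | ready=[0, 5, 6] | order so far=[4]
  pop 0: no out-edges | ready=[5, 6] | order so far=[4, 0]
  pop 5: indeg[2]->2 | ready=[6] | order so far=[4, 0, 5]
  pop 6: indeg[1]->0; indeg[3]->0 | ready=[1, 3] | order so far=[4, 0, 5, 6]
  pop 1: indeg[2]->1 | ready=[3] | order so far=[4, 0, 5, 6, 1]
  pop 3: indeg[2]->0 | ready=[2] | order so far=[4, 0, 5, 6, 1, 3]
  pop 2: no out-edges | ready=[] | order so far=[4, 0, 5, 6, 1, 3, 2]
  Result: [4, 0, 5, 6, 1, 3, 2]

Answer: [4, 0, 5, 6, 1, 3, 2]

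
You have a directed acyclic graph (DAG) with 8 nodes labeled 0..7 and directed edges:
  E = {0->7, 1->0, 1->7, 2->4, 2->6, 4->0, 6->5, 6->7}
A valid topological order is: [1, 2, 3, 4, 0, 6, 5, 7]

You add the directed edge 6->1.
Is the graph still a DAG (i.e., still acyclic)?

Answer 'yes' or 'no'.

Given toposort: [1, 2, 3, 4, 0, 6, 5, 7]
Position of 6: index 5; position of 1: index 0
New edge 6->1: backward (u after v in old order)
Backward edge: old toposort is now invalid. Check if this creates a cycle.
Does 1 already reach 6? Reachable from 1: [0, 1, 7]. NO -> still a DAG (reorder needed).
Still a DAG? yes

Answer: yes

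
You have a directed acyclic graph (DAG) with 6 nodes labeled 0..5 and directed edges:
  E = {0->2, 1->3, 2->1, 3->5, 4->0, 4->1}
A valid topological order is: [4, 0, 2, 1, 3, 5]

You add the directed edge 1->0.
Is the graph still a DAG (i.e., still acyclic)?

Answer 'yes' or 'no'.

Given toposort: [4, 0, 2, 1, 3, 5]
Position of 1: index 3; position of 0: index 1
New edge 1->0: backward (u after v in old order)
Backward edge: old toposort is now invalid. Check if this creates a cycle.
Does 0 already reach 1? Reachable from 0: [0, 1, 2, 3, 5]. YES -> cycle!
Still a DAG? no

Answer: no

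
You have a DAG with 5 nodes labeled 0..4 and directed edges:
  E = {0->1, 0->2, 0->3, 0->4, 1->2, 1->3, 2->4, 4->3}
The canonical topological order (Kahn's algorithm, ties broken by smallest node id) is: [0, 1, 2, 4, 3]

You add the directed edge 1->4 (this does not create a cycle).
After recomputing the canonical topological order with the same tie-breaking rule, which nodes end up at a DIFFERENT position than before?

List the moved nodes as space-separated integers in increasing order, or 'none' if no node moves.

Old toposort: [0, 1, 2, 4, 3]
Added edge 1->4
Recompute Kahn (smallest-id tiebreak):
  initial in-degrees: [0, 1, 2, 3, 3]
  ready (indeg=0): [0]
  pop 0: indeg[1]->0; indeg[2]->1; indeg[3]->2; indeg[4]->2 | ready=[1] | order so far=[0]
  pop 1: indeg[2]->0; indeg[3]->1; indeg[4]->1 | ready=[2] | order so far=[0, 1]
  pop 2: indeg[4]->0 | ready=[4] | order so far=[0, 1, 2]
  pop 4: indeg[3]->0 | ready=[3] | order so far=[0, 1, 2, 4]
  pop 3: no out-edges | ready=[] | order so far=[0, 1, 2, 4, 3]
New canonical toposort: [0, 1, 2, 4, 3]
Compare positions:
  Node 0: index 0 -> 0 (same)
  Node 1: index 1 -> 1 (same)
  Node 2: index 2 -> 2 (same)
  Node 3: index 4 -> 4 (same)
  Node 4: index 3 -> 3 (same)
Nodes that changed position: none

Answer: none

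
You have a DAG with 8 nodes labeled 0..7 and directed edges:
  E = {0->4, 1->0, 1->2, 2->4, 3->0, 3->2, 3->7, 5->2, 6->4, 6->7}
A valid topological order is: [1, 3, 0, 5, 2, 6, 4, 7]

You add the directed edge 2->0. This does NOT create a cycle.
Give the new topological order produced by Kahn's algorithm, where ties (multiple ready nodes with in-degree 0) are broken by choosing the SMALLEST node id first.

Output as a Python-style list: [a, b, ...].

Answer: [1, 3, 5, 2, 0, 6, 4, 7]

Derivation:
Old toposort: [1, 3, 0, 5, 2, 6, 4, 7]
Added edge: 2->0
Position of 2 (4) > position of 0 (2). Must reorder: 2 must now come before 0.
Run Kahn's algorithm (break ties by smallest node id):
  initial in-degrees: [3, 0, 3, 0, 3, 0, 0, 2]
  ready (indeg=0): [1, 3, 5, 6]
  pop 1: indeg[0]->2; indeg[2]->2 | ready=[3, 5, 6] | order so far=[1]
  pop 3: indeg[0]->1; indeg[2]->1; indeg[7]->1 | ready=[5, 6] | order so far=[1, 3]
  pop 5: indeg[2]->0 | ready=[2, 6] | order so far=[1, 3, 5]
  pop 2: indeg[0]->0; indeg[4]->2 | ready=[0, 6] | order so far=[1, 3, 5, 2]
  pop 0: indeg[4]->1 | ready=[6] | order so far=[1, 3, 5, 2, 0]
  pop 6: indeg[4]->0; indeg[7]->0 | ready=[4, 7] | order so far=[1, 3, 5, 2, 0, 6]
  pop 4: no out-edges | ready=[7] | order so far=[1, 3, 5, 2, 0, 6, 4]
  pop 7: no out-edges | ready=[] | order so far=[1, 3, 5, 2, 0, 6, 4, 7]
  Result: [1, 3, 5, 2, 0, 6, 4, 7]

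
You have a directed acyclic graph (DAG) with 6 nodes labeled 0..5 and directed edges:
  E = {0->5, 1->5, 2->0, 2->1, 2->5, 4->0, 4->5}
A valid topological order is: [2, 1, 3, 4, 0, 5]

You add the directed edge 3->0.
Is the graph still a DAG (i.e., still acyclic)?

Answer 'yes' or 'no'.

Answer: yes

Derivation:
Given toposort: [2, 1, 3, 4, 0, 5]
Position of 3: index 2; position of 0: index 4
New edge 3->0: forward
Forward edge: respects the existing order. Still a DAG, same toposort still valid.
Still a DAG? yes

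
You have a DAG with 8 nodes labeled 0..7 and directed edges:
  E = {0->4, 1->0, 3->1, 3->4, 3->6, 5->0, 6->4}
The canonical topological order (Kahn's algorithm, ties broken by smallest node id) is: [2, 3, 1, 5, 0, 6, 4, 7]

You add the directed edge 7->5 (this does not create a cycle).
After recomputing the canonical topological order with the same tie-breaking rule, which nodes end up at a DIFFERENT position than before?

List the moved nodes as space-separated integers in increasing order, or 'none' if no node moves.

Old toposort: [2, 3, 1, 5, 0, 6, 4, 7]
Added edge 7->5
Recompute Kahn (smallest-id tiebreak):
  initial in-degrees: [2, 1, 0, 0, 3, 1, 1, 0]
  ready (indeg=0): [2, 3, 7]
  pop 2: no out-edges | ready=[3, 7] | order so far=[2]
  pop 3: indeg[1]->0; indeg[4]->2; indeg[6]->0 | ready=[1, 6, 7] | order so far=[2, 3]
  pop 1: indeg[0]->1 | ready=[6, 7] | order so far=[2, 3, 1]
  pop 6: indeg[4]->1 | ready=[7] | order so far=[2, 3, 1, 6]
  pop 7: indeg[5]->0 | ready=[5] | order so far=[2, 3, 1, 6, 7]
  pop 5: indeg[0]->0 | ready=[0] | order so far=[2, 3, 1, 6, 7, 5]
  pop 0: indeg[4]->0 | ready=[4] | order so far=[2, 3, 1, 6, 7, 5, 0]
  pop 4: no out-edges | ready=[] | order so far=[2, 3, 1, 6, 7, 5, 0, 4]
New canonical toposort: [2, 3, 1, 6, 7, 5, 0, 4]
Compare positions:
  Node 0: index 4 -> 6 (moved)
  Node 1: index 2 -> 2 (same)
  Node 2: index 0 -> 0 (same)
  Node 3: index 1 -> 1 (same)
  Node 4: index 6 -> 7 (moved)
  Node 5: index 3 -> 5 (moved)
  Node 6: index 5 -> 3 (moved)
  Node 7: index 7 -> 4 (moved)
Nodes that changed position: 0 4 5 6 7

Answer: 0 4 5 6 7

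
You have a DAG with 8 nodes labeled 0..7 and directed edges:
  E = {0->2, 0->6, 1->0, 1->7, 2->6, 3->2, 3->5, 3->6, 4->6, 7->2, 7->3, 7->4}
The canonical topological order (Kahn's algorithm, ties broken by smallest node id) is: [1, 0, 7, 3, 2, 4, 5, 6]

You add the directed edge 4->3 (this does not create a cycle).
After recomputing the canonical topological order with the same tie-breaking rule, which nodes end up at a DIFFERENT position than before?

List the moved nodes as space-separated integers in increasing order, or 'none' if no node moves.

Answer: 2 3 4

Derivation:
Old toposort: [1, 0, 7, 3, 2, 4, 5, 6]
Added edge 4->3
Recompute Kahn (smallest-id tiebreak):
  initial in-degrees: [1, 0, 3, 2, 1, 1, 4, 1]
  ready (indeg=0): [1]
  pop 1: indeg[0]->0; indeg[7]->0 | ready=[0, 7] | order so far=[1]
  pop 0: indeg[2]->2; indeg[6]->3 | ready=[7] | order so far=[1, 0]
  pop 7: indeg[2]->1; indeg[3]->1; indeg[4]->0 | ready=[4] | order so far=[1, 0, 7]
  pop 4: indeg[3]->0; indeg[6]->2 | ready=[3] | order so far=[1, 0, 7, 4]
  pop 3: indeg[2]->0; indeg[5]->0; indeg[6]->1 | ready=[2, 5] | order so far=[1, 0, 7, 4, 3]
  pop 2: indeg[6]->0 | ready=[5, 6] | order so far=[1, 0, 7, 4, 3, 2]
  pop 5: no out-edges | ready=[6] | order so far=[1, 0, 7, 4, 3, 2, 5]
  pop 6: no out-edges | ready=[] | order so far=[1, 0, 7, 4, 3, 2, 5, 6]
New canonical toposort: [1, 0, 7, 4, 3, 2, 5, 6]
Compare positions:
  Node 0: index 1 -> 1 (same)
  Node 1: index 0 -> 0 (same)
  Node 2: index 4 -> 5 (moved)
  Node 3: index 3 -> 4 (moved)
  Node 4: index 5 -> 3 (moved)
  Node 5: index 6 -> 6 (same)
  Node 6: index 7 -> 7 (same)
  Node 7: index 2 -> 2 (same)
Nodes that changed position: 2 3 4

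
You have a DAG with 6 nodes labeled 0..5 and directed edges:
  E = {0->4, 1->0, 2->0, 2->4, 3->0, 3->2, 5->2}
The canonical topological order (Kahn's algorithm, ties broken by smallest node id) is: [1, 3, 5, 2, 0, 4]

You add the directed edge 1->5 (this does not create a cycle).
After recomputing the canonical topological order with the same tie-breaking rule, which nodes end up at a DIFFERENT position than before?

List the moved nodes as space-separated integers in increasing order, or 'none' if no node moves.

Old toposort: [1, 3, 5, 2, 0, 4]
Added edge 1->5
Recompute Kahn (smallest-id tiebreak):
  initial in-degrees: [3, 0, 2, 0, 2, 1]
  ready (indeg=0): [1, 3]
  pop 1: indeg[0]->2; indeg[5]->0 | ready=[3, 5] | order so far=[1]
  pop 3: indeg[0]->1; indeg[2]->1 | ready=[5] | order so far=[1, 3]
  pop 5: indeg[2]->0 | ready=[2] | order so far=[1, 3, 5]
  pop 2: indeg[0]->0; indeg[4]->1 | ready=[0] | order so far=[1, 3, 5, 2]
  pop 0: indeg[4]->0 | ready=[4] | order so far=[1, 3, 5, 2, 0]
  pop 4: no out-edges | ready=[] | order so far=[1, 3, 5, 2, 0, 4]
New canonical toposort: [1, 3, 5, 2, 0, 4]
Compare positions:
  Node 0: index 4 -> 4 (same)
  Node 1: index 0 -> 0 (same)
  Node 2: index 3 -> 3 (same)
  Node 3: index 1 -> 1 (same)
  Node 4: index 5 -> 5 (same)
  Node 5: index 2 -> 2 (same)
Nodes that changed position: none

Answer: none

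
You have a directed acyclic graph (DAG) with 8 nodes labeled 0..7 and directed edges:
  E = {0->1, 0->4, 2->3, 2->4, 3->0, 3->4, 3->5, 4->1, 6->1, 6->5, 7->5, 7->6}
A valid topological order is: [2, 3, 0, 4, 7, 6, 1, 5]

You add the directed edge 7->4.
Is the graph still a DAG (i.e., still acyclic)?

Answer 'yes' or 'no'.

Given toposort: [2, 3, 0, 4, 7, 6, 1, 5]
Position of 7: index 4; position of 4: index 3
New edge 7->4: backward (u after v in old order)
Backward edge: old toposort is now invalid. Check if this creates a cycle.
Does 4 already reach 7? Reachable from 4: [1, 4]. NO -> still a DAG (reorder needed).
Still a DAG? yes

Answer: yes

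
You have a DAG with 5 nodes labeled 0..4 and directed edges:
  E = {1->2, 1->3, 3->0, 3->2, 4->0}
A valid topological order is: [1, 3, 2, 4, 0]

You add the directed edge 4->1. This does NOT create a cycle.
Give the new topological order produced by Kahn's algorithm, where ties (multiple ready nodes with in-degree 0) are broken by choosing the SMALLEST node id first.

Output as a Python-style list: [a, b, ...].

Old toposort: [1, 3, 2, 4, 0]
Added edge: 4->1
Position of 4 (3) > position of 1 (0). Must reorder: 4 must now come before 1.
Run Kahn's algorithm (break ties by smallest node id):
  initial in-degrees: [2, 1, 2, 1, 0]
  ready (indeg=0): [4]
  pop 4: indeg[0]->1; indeg[1]->0 | ready=[1] | order so far=[4]
  pop 1: indeg[2]->1; indeg[3]->0 | ready=[3] | order so far=[4, 1]
  pop 3: indeg[0]->0; indeg[2]->0 | ready=[0, 2] | order so far=[4, 1, 3]
  pop 0: no out-edges | ready=[2] | order so far=[4, 1, 3, 0]
  pop 2: no out-edges | ready=[] | order so far=[4, 1, 3, 0, 2]
  Result: [4, 1, 3, 0, 2]

Answer: [4, 1, 3, 0, 2]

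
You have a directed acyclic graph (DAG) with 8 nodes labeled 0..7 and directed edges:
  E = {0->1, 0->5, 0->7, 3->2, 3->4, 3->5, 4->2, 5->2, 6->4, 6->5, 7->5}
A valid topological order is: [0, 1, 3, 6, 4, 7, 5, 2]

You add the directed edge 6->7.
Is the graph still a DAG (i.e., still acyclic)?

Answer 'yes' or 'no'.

Answer: yes

Derivation:
Given toposort: [0, 1, 3, 6, 4, 7, 5, 2]
Position of 6: index 3; position of 7: index 5
New edge 6->7: forward
Forward edge: respects the existing order. Still a DAG, same toposort still valid.
Still a DAG? yes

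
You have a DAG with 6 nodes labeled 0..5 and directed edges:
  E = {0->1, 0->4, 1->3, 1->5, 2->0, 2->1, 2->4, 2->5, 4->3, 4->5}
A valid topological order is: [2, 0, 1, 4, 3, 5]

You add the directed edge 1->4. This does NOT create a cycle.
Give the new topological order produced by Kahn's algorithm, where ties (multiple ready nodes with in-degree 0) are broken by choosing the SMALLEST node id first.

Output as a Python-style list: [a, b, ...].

Old toposort: [2, 0, 1, 4, 3, 5]
Added edge: 1->4
Position of 1 (2) < position of 4 (3). Old order still valid.
Run Kahn's algorithm (break ties by smallest node id):
  initial in-degrees: [1, 2, 0, 2, 3, 3]
  ready (indeg=0): [2]
  pop 2: indeg[0]->0; indeg[1]->1; indeg[4]->2; indeg[5]->2 | ready=[0] | order so far=[2]
  pop 0: indeg[1]->0; indeg[4]->1 | ready=[1] | order so far=[2, 0]
  pop 1: indeg[3]->1; indeg[4]->0; indeg[5]->1 | ready=[4] | order so far=[2, 0, 1]
  pop 4: indeg[3]->0; indeg[5]->0 | ready=[3, 5] | order so far=[2, 0, 1, 4]
  pop 3: no out-edges | ready=[5] | order so far=[2, 0, 1, 4, 3]
  pop 5: no out-edges | ready=[] | order so far=[2, 0, 1, 4, 3, 5]
  Result: [2, 0, 1, 4, 3, 5]

Answer: [2, 0, 1, 4, 3, 5]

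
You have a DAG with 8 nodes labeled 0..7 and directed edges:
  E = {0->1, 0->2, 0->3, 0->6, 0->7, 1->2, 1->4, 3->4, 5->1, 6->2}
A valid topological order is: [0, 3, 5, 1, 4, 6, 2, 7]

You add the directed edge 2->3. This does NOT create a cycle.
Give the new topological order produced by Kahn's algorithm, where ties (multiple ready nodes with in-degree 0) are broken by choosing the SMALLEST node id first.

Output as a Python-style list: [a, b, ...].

Old toposort: [0, 3, 5, 1, 4, 6, 2, 7]
Added edge: 2->3
Position of 2 (6) > position of 3 (1). Must reorder: 2 must now come before 3.
Run Kahn's algorithm (break ties by smallest node id):
  initial in-degrees: [0, 2, 3, 2, 2, 0, 1, 1]
  ready (indeg=0): [0, 5]
  pop 0: indeg[1]->1; indeg[2]->2; indeg[3]->1; indeg[6]->0; indeg[7]->0 | ready=[5, 6, 7] | order so far=[0]
  pop 5: indeg[1]->0 | ready=[1, 6, 7] | order so far=[0, 5]
  pop 1: indeg[2]->1; indeg[4]->1 | ready=[6, 7] | order so far=[0, 5, 1]
  pop 6: indeg[2]->0 | ready=[2, 7] | order so far=[0, 5, 1, 6]
  pop 2: indeg[3]->0 | ready=[3, 7] | order so far=[0, 5, 1, 6, 2]
  pop 3: indeg[4]->0 | ready=[4, 7] | order so far=[0, 5, 1, 6, 2, 3]
  pop 4: no out-edges | ready=[7] | order so far=[0, 5, 1, 6, 2, 3, 4]
  pop 7: no out-edges | ready=[] | order so far=[0, 5, 1, 6, 2, 3, 4, 7]
  Result: [0, 5, 1, 6, 2, 3, 4, 7]

Answer: [0, 5, 1, 6, 2, 3, 4, 7]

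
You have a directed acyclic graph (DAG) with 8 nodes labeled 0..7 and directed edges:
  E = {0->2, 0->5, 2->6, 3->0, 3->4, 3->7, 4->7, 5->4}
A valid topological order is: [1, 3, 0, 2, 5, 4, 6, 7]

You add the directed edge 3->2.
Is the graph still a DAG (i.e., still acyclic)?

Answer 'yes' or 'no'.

Answer: yes

Derivation:
Given toposort: [1, 3, 0, 2, 5, 4, 6, 7]
Position of 3: index 1; position of 2: index 3
New edge 3->2: forward
Forward edge: respects the existing order. Still a DAG, same toposort still valid.
Still a DAG? yes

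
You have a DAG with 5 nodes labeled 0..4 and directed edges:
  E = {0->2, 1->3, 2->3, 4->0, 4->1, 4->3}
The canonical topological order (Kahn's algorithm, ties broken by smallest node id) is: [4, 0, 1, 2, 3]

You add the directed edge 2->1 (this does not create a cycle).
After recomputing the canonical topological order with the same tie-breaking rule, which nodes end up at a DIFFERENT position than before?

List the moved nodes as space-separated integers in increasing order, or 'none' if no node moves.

Answer: 1 2

Derivation:
Old toposort: [4, 0, 1, 2, 3]
Added edge 2->1
Recompute Kahn (smallest-id tiebreak):
  initial in-degrees: [1, 2, 1, 3, 0]
  ready (indeg=0): [4]
  pop 4: indeg[0]->0; indeg[1]->1; indeg[3]->2 | ready=[0] | order so far=[4]
  pop 0: indeg[2]->0 | ready=[2] | order so far=[4, 0]
  pop 2: indeg[1]->0; indeg[3]->1 | ready=[1] | order so far=[4, 0, 2]
  pop 1: indeg[3]->0 | ready=[3] | order so far=[4, 0, 2, 1]
  pop 3: no out-edges | ready=[] | order so far=[4, 0, 2, 1, 3]
New canonical toposort: [4, 0, 2, 1, 3]
Compare positions:
  Node 0: index 1 -> 1 (same)
  Node 1: index 2 -> 3 (moved)
  Node 2: index 3 -> 2 (moved)
  Node 3: index 4 -> 4 (same)
  Node 4: index 0 -> 0 (same)
Nodes that changed position: 1 2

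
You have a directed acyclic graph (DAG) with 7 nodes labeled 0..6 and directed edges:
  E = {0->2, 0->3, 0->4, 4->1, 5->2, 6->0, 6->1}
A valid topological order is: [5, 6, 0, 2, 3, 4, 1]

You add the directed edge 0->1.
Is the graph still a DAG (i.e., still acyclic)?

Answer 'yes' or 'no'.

Given toposort: [5, 6, 0, 2, 3, 4, 1]
Position of 0: index 2; position of 1: index 6
New edge 0->1: forward
Forward edge: respects the existing order. Still a DAG, same toposort still valid.
Still a DAG? yes

Answer: yes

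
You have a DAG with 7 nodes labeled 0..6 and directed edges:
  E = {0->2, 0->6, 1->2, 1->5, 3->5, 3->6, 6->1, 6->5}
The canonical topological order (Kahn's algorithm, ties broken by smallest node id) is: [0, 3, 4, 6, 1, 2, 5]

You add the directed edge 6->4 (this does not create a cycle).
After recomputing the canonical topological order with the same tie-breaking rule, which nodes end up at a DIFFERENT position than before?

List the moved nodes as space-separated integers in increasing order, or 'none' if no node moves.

Old toposort: [0, 3, 4, 6, 1, 2, 5]
Added edge 6->4
Recompute Kahn (smallest-id tiebreak):
  initial in-degrees: [0, 1, 2, 0, 1, 3, 2]
  ready (indeg=0): [0, 3]
  pop 0: indeg[2]->1; indeg[6]->1 | ready=[3] | order so far=[0]
  pop 3: indeg[5]->2; indeg[6]->0 | ready=[6] | order so far=[0, 3]
  pop 6: indeg[1]->0; indeg[4]->0; indeg[5]->1 | ready=[1, 4] | order so far=[0, 3, 6]
  pop 1: indeg[2]->0; indeg[5]->0 | ready=[2, 4, 5] | order so far=[0, 3, 6, 1]
  pop 2: no out-edges | ready=[4, 5] | order so far=[0, 3, 6, 1, 2]
  pop 4: no out-edges | ready=[5] | order so far=[0, 3, 6, 1, 2, 4]
  pop 5: no out-edges | ready=[] | order so far=[0, 3, 6, 1, 2, 4, 5]
New canonical toposort: [0, 3, 6, 1, 2, 4, 5]
Compare positions:
  Node 0: index 0 -> 0 (same)
  Node 1: index 4 -> 3 (moved)
  Node 2: index 5 -> 4 (moved)
  Node 3: index 1 -> 1 (same)
  Node 4: index 2 -> 5 (moved)
  Node 5: index 6 -> 6 (same)
  Node 6: index 3 -> 2 (moved)
Nodes that changed position: 1 2 4 6

Answer: 1 2 4 6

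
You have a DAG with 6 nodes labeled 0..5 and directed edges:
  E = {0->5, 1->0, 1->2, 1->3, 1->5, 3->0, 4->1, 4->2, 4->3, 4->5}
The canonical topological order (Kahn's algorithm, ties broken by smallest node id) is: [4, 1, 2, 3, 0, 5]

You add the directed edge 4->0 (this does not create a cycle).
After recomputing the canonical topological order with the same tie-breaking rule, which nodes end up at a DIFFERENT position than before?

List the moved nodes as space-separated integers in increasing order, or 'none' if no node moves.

Answer: none

Derivation:
Old toposort: [4, 1, 2, 3, 0, 5]
Added edge 4->0
Recompute Kahn (smallest-id tiebreak):
  initial in-degrees: [3, 1, 2, 2, 0, 3]
  ready (indeg=0): [4]
  pop 4: indeg[0]->2; indeg[1]->0; indeg[2]->1; indeg[3]->1; indeg[5]->2 | ready=[1] | order so far=[4]
  pop 1: indeg[0]->1; indeg[2]->0; indeg[3]->0; indeg[5]->1 | ready=[2, 3] | order so far=[4, 1]
  pop 2: no out-edges | ready=[3] | order so far=[4, 1, 2]
  pop 3: indeg[0]->0 | ready=[0] | order so far=[4, 1, 2, 3]
  pop 0: indeg[5]->0 | ready=[5] | order so far=[4, 1, 2, 3, 0]
  pop 5: no out-edges | ready=[] | order so far=[4, 1, 2, 3, 0, 5]
New canonical toposort: [4, 1, 2, 3, 0, 5]
Compare positions:
  Node 0: index 4 -> 4 (same)
  Node 1: index 1 -> 1 (same)
  Node 2: index 2 -> 2 (same)
  Node 3: index 3 -> 3 (same)
  Node 4: index 0 -> 0 (same)
  Node 5: index 5 -> 5 (same)
Nodes that changed position: none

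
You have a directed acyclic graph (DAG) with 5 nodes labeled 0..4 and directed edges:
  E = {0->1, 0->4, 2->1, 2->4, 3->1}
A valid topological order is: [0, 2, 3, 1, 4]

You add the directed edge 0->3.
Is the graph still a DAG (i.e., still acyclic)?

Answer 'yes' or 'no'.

Given toposort: [0, 2, 3, 1, 4]
Position of 0: index 0; position of 3: index 2
New edge 0->3: forward
Forward edge: respects the existing order. Still a DAG, same toposort still valid.
Still a DAG? yes

Answer: yes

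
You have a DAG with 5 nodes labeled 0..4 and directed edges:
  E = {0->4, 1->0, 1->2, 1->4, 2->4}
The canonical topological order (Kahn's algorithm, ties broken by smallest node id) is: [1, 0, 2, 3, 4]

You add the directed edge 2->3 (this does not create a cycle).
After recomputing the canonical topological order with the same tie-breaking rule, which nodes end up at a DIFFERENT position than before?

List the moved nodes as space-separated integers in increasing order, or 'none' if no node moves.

Old toposort: [1, 0, 2, 3, 4]
Added edge 2->3
Recompute Kahn (smallest-id tiebreak):
  initial in-degrees: [1, 0, 1, 1, 3]
  ready (indeg=0): [1]
  pop 1: indeg[0]->0; indeg[2]->0; indeg[4]->2 | ready=[0, 2] | order so far=[1]
  pop 0: indeg[4]->1 | ready=[2] | order so far=[1, 0]
  pop 2: indeg[3]->0; indeg[4]->0 | ready=[3, 4] | order so far=[1, 0, 2]
  pop 3: no out-edges | ready=[4] | order so far=[1, 0, 2, 3]
  pop 4: no out-edges | ready=[] | order so far=[1, 0, 2, 3, 4]
New canonical toposort: [1, 0, 2, 3, 4]
Compare positions:
  Node 0: index 1 -> 1 (same)
  Node 1: index 0 -> 0 (same)
  Node 2: index 2 -> 2 (same)
  Node 3: index 3 -> 3 (same)
  Node 4: index 4 -> 4 (same)
Nodes that changed position: none

Answer: none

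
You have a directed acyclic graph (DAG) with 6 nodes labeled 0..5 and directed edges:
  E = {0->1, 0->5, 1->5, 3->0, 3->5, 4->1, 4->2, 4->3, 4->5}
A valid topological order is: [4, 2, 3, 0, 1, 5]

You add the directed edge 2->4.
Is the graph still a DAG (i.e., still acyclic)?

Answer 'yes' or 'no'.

Answer: no

Derivation:
Given toposort: [4, 2, 3, 0, 1, 5]
Position of 2: index 1; position of 4: index 0
New edge 2->4: backward (u after v in old order)
Backward edge: old toposort is now invalid. Check if this creates a cycle.
Does 4 already reach 2? Reachable from 4: [0, 1, 2, 3, 4, 5]. YES -> cycle!
Still a DAG? no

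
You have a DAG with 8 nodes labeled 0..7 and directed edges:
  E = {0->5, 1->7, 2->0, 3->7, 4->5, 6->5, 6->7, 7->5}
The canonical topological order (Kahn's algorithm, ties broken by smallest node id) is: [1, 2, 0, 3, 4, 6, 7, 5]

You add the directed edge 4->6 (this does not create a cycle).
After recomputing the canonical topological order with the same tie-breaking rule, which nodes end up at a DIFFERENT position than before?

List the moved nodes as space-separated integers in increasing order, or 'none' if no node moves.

Answer: none

Derivation:
Old toposort: [1, 2, 0, 3, 4, 6, 7, 5]
Added edge 4->6
Recompute Kahn (smallest-id tiebreak):
  initial in-degrees: [1, 0, 0, 0, 0, 4, 1, 3]
  ready (indeg=0): [1, 2, 3, 4]
  pop 1: indeg[7]->2 | ready=[2, 3, 4] | order so far=[1]
  pop 2: indeg[0]->0 | ready=[0, 3, 4] | order so far=[1, 2]
  pop 0: indeg[5]->3 | ready=[3, 4] | order so far=[1, 2, 0]
  pop 3: indeg[7]->1 | ready=[4] | order so far=[1, 2, 0, 3]
  pop 4: indeg[5]->2; indeg[6]->0 | ready=[6] | order so far=[1, 2, 0, 3, 4]
  pop 6: indeg[5]->1; indeg[7]->0 | ready=[7] | order so far=[1, 2, 0, 3, 4, 6]
  pop 7: indeg[5]->0 | ready=[5] | order so far=[1, 2, 0, 3, 4, 6, 7]
  pop 5: no out-edges | ready=[] | order so far=[1, 2, 0, 3, 4, 6, 7, 5]
New canonical toposort: [1, 2, 0, 3, 4, 6, 7, 5]
Compare positions:
  Node 0: index 2 -> 2 (same)
  Node 1: index 0 -> 0 (same)
  Node 2: index 1 -> 1 (same)
  Node 3: index 3 -> 3 (same)
  Node 4: index 4 -> 4 (same)
  Node 5: index 7 -> 7 (same)
  Node 6: index 5 -> 5 (same)
  Node 7: index 6 -> 6 (same)
Nodes that changed position: none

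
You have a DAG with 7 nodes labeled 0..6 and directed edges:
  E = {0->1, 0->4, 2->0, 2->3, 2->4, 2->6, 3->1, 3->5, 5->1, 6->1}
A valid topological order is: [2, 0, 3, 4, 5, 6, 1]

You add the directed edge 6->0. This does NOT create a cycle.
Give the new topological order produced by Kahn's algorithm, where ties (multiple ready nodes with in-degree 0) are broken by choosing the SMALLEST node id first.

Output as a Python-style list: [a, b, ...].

Old toposort: [2, 0, 3, 4, 5, 6, 1]
Added edge: 6->0
Position of 6 (5) > position of 0 (1). Must reorder: 6 must now come before 0.
Run Kahn's algorithm (break ties by smallest node id):
  initial in-degrees: [2, 4, 0, 1, 2, 1, 1]
  ready (indeg=0): [2]
  pop 2: indeg[0]->1; indeg[3]->0; indeg[4]->1; indeg[6]->0 | ready=[3, 6] | order so far=[2]
  pop 3: indeg[1]->3; indeg[5]->0 | ready=[5, 6] | order so far=[2, 3]
  pop 5: indeg[1]->2 | ready=[6] | order so far=[2, 3, 5]
  pop 6: indeg[0]->0; indeg[1]->1 | ready=[0] | order so far=[2, 3, 5, 6]
  pop 0: indeg[1]->0; indeg[4]->0 | ready=[1, 4] | order so far=[2, 3, 5, 6, 0]
  pop 1: no out-edges | ready=[4] | order so far=[2, 3, 5, 6, 0, 1]
  pop 4: no out-edges | ready=[] | order so far=[2, 3, 5, 6, 0, 1, 4]
  Result: [2, 3, 5, 6, 0, 1, 4]

Answer: [2, 3, 5, 6, 0, 1, 4]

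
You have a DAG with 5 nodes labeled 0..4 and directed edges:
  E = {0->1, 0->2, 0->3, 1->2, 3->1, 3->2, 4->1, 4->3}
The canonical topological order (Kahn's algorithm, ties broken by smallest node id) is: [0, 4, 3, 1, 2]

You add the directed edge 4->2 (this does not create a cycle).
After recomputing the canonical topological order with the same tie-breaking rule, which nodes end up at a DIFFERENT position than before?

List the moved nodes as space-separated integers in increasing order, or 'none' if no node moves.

Old toposort: [0, 4, 3, 1, 2]
Added edge 4->2
Recompute Kahn (smallest-id tiebreak):
  initial in-degrees: [0, 3, 4, 2, 0]
  ready (indeg=0): [0, 4]
  pop 0: indeg[1]->2; indeg[2]->3; indeg[3]->1 | ready=[4] | order so far=[0]
  pop 4: indeg[1]->1; indeg[2]->2; indeg[3]->0 | ready=[3] | order so far=[0, 4]
  pop 3: indeg[1]->0; indeg[2]->1 | ready=[1] | order so far=[0, 4, 3]
  pop 1: indeg[2]->0 | ready=[2] | order so far=[0, 4, 3, 1]
  pop 2: no out-edges | ready=[] | order so far=[0, 4, 3, 1, 2]
New canonical toposort: [0, 4, 3, 1, 2]
Compare positions:
  Node 0: index 0 -> 0 (same)
  Node 1: index 3 -> 3 (same)
  Node 2: index 4 -> 4 (same)
  Node 3: index 2 -> 2 (same)
  Node 4: index 1 -> 1 (same)
Nodes that changed position: none

Answer: none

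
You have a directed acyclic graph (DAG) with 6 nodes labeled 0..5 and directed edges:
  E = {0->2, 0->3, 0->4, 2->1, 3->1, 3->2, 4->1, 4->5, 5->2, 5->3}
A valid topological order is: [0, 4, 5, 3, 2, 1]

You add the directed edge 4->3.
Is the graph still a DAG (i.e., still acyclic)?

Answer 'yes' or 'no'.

Given toposort: [0, 4, 5, 3, 2, 1]
Position of 4: index 1; position of 3: index 3
New edge 4->3: forward
Forward edge: respects the existing order. Still a DAG, same toposort still valid.
Still a DAG? yes

Answer: yes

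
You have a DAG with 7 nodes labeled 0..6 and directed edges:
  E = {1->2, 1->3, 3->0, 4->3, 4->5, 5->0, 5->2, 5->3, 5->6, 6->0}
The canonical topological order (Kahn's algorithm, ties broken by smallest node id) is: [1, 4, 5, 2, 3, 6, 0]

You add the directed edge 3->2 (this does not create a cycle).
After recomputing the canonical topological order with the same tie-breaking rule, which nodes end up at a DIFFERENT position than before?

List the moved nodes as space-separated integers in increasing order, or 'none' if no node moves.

Answer: 2 3

Derivation:
Old toposort: [1, 4, 5, 2, 3, 6, 0]
Added edge 3->2
Recompute Kahn (smallest-id tiebreak):
  initial in-degrees: [3, 0, 3, 3, 0, 1, 1]
  ready (indeg=0): [1, 4]
  pop 1: indeg[2]->2; indeg[3]->2 | ready=[4] | order so far=[1]
  pop 4: indeg[3]->1; indeg[5]->0 | ready=[5] | order so far=[1, 4]
  pop 5: indeg[0]->2; indeg[2]->1; indeg[3]->0; indeg[6]->0 | ready=[3, 6] | order so far=[1, 4, 5]
  pop 3: indeg[0]->1; indeg[2]->0 | ready=[2, 6] | order so far=[1, 4, 5, 3]
  pop 2: no out-edges | ready=[6] | order so far=[1, 4, 5, 3, 2]
  pop 6: indeg[0]->0 | ready=[0] | order so far=[1, 4, 5, 3, 2, 6]
  pop 0: no out-edges | ready=[] | order so far=[1, 4, 5, 3, 2, 6, 0]
New canonical toposort: [1, 4, 5, 3, 2, 6, 0]
Compare positions:
  Node 0: index 6 -> 6 (same)
  Node 1: index 0 -> 0 (same)
  Node 2: index 3 -> 4 (moved)
  Node 3: index 4 -> 3 (moved)
  Node 4: index 1 -> 1 (same)
  Node 5: index 2 -> 2 (same)
  Node 6: index 5 -> 5 (same)
Nodes that changed position: 2 3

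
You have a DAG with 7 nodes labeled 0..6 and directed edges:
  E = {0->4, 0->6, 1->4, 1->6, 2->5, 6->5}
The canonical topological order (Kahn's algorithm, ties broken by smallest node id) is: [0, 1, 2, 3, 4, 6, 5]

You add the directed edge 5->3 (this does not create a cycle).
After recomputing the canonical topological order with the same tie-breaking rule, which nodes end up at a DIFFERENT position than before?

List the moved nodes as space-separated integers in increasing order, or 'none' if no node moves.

Answer: 3 4 5 6

Derivation:
Old toposort: [0, 1, 2, 3, 4, 6, 5]
Added edge 5->3
Recompute Kahn (smallest-id tiebreak):
  initial in-degrees: [0, 0, 0, 1, 2, 2, 2]
  ready (indeg=0): [0, 1, 2]
  pop 0: indeg[4]->1; indeg[6]->1 | ready=[1, 2] | order so far=[0]
  pop 1: indeg[4]->0; indeg[6]->0 | ready=[2, 4, 6] | order so far=[0, 1]
  pop 2: indeg[5]->1 | ready=[4, 6] | order so far=[0, 1, 2]
  pop 4: no out-edges | ready=[6] | order so far=[0, 1, 2, 4]
  pop 6: indeg[5]->0 | ready=[5] | order so far=[0, 1, 2, 4, 6]
  pop 5: indeg[3]->0 | ready=[3] | order so far=[0, 1, 2, 4, 6, 5]
  pop 3: no out-edges | ready=[] | order so far=[0, 1, 2, 4, 6, 5, 3]
New canonical toposort: [0, 1, 2, 4, 6, 5, 3]
Compare positions:
  Node 0: index 0 -> 0 (same)
  Node 1: index 1 -> 1 (same)
  Node 2: index 2 -> 2 (same)
  Node 3: index 3 -> 6 (moved)
  Node 4: index 4 -> 3 (moved)
  Node 5: index 6 -> 5 (moved)
  Node 6: index 5 -> 4 (moved)
Nodes that changed position: 3 4 5 6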